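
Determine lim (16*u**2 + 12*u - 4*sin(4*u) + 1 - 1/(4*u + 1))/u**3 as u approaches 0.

Substitution gives 0/0 (the numerator vanishes to order 3).
Expand each term to order u^3: the coefficient of u^3 in -4·sin(4u) is 128/3 and in −1/(1 + 4u) is 64.
Lower-order terms cancel with the polynomial part, so the numerator is (320/3)·u^3 + o(u^3), and the limit is (320/3)/(1) = 320/3.

320/3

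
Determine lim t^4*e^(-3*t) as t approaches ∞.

0

Write as t^4/e^{3t}, an ∞/∞ form.
Exponential growth dominates any polynomial, so repeated L'Hôpital (or the standard result) gives 0.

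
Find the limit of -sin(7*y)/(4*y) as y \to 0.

Substitution gives 0/0.
Write it as (7/(-4))·sin(7y)/(7y); since sin(u)/u → 1, the limit is -7/4.

-7/4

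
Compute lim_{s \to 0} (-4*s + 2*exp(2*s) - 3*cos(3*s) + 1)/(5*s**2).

7/2

Substitution gives 0/0; apply L'Hôpital's rule 2 times.
After differentiating numerator and denominator 2 times the quotient is (8*e^(2*s) + 27*cos(3*s))/(10); at s = 0 this is 7/2.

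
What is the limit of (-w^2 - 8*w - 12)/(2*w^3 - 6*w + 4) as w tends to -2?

Since w = -2 makes numerator and denominator zero, (w + 2) divides both.
Cancelling it gives (-w - 6)/(2*w^2 - 4*w + 2); now plug in w = -2 to get -2/9.

-2/9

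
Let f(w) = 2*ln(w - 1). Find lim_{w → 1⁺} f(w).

As w → 1⁺, w - 1 → 0⁺ and ln(w - 1) → −∞.
Multiplying by 2 gives -∞.

-∞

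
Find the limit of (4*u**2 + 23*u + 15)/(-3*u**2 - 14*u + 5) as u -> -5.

-17/16

Since u = -5 makes numerator and denominator zero, (u + 5) divides both.
Cancelling it gives (4*u + 3)/(1 - 3*u); now plug in u = -5 to get -17/16.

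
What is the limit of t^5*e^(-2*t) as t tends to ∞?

0

Write as t^5/e^{2t}, an ∞/∞ form.
Exponential growth dominates any polynomial, so repeated L'Hôpital (or the standard result) gives 0.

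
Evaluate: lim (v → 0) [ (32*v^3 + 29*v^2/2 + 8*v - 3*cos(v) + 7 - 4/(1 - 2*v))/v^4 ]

Substitution gives 0/0; apply L'Hôpital's rule 4 times.
After differentiating numerator and denominator 4 times the quotient is (-3*cos(v) + 1536/(2*v - 1)^5)/(24); at v = 0 this is -513/8.

-513/8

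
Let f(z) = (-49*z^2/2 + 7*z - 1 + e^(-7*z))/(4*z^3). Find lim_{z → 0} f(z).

-343/24

Direct substitution gives 0/0.
Apply L'Hôpital: lim (-49*z + 7 - 7*e^(-7*z))/(12*z^2), still 0/0.
Apply L'Hôpital: lim (-49 + 49*e^(-7*z))/(24*z), still 0/0.
After 3 applications of L'Hôpital's rule the quotient is (-343*e^(-7*z))/(24); substituting z = 0 gives -343/24.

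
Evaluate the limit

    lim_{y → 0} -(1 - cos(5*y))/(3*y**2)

Substitution gives 0/0.
Use (1 − cos u)/u² → 1/2 with u = 5y: the limit is 5²/(2·(-3)) = -25/6.

-25/6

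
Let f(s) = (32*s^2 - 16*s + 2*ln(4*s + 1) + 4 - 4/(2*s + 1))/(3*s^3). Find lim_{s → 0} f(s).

224/9

Substitution gives 0/0; apply L'Hôpital's rule 3 times.
After differentiating numerator and denominator 3 times the quotient is (256/(4*s + 1)^3 + 192/(2*s + 1)^4)/(18); at s = 0 this is 224/9.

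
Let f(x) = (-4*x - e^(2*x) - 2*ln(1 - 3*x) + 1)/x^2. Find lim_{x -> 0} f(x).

7

Substitution gives 0/0 (the numerator vanishes to order 2).
Expand each term to order x^2: the coefficient of x^2 in −e^(2x) is -2 and in -2·ln(1 - 3x) is 9.
Lower-order terms cancel with the polynomial part, so the numerator is (7)·x^2 + o(x^2), and the limit is (7)/(1) = 7.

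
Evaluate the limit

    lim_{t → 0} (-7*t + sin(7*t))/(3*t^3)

-343/18

Direct substitution gives 0/0.
Apply L'Hôpital: lim (7*cos(7*t) - 7)/(9*t^2), still 0/0.
Apply L'Hôpital: lim (-49*sin(7*t))/(18*t), still 0/0.
After 3 applications of L'Hôpital's rule the quotient is (-343*cos(7*t))/(18); substituting t = 0 gives -343/18.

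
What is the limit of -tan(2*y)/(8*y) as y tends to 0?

Substitution gives 0/0.
Since tan(u)/u → 1 as u → 0, tan(2y)/(2y) → 1 and the limit is 2/(-8) = -1/4.

-1/4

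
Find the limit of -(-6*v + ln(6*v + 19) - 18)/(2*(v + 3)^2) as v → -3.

9

Direct substitution gives 0/0.
Apply L'Hôpital: lim (-6 + 6/(6*v + 19))/(-4*v - 12), still 0/0.
After 2 applications of L'Hôpital's rule the quotient is (-36/(6*v + 19)^2)/(-4); substituting v = -3 gives 9.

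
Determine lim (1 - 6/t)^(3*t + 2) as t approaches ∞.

Let L be the limit and take ln: ln L = lim (3t + 2)·ln(1 - 6/t) = lim (3t + 2)·(-6/t + O(1/t²)) = -18.
Hence L = e^(-18).

e^(-18)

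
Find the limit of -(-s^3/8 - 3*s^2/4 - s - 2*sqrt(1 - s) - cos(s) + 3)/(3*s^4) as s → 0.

-7/576

Substitution gives 0/0; apply L'Hôpital's rule 4 times.
After differentiating numerator and denominator 4 times the quotient is (-cos(s) + 15/(8*(1 - s)^(7/2)))/(-72); at s = 0 this is -7/576.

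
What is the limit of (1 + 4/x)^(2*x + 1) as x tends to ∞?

e^(8)

Write it as [(1 + 4/x)^x]^(2) · (1 + 4/x)^(1). The bracketed term tends to e^(4) and the second factor to 1, so the limit is e^(8).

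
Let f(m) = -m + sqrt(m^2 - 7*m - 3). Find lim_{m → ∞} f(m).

-7/2

This has the form ∞ − ∞. Multiply and divide by the conjugate √(m^2 - 7*m - 3) + m.
That gives (-7m - 3) / (√(m^2 - 7*m - 3) + m).
Divide numerator and denominator by m: the limit is -7/(2·1) = -7/2.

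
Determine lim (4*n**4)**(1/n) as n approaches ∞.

1

Base → ∞ and exponent → 0: an ∞^0 form.
Take logs: (1/n)·ln(4·n^4) = (ln 4 + 4·ln n)/n → 0.
So the limit is e^0 = 1.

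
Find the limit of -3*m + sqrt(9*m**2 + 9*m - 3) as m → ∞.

An ∞ − ∞ form. Rationalising with the conjugate, the difference becomes (9m - 3) / (√(9*m^2 + 9*m - 3) + 3m).
For large m the denominator behaves like 2·3m, so the quotient tends to 9/6 = 3/2.

3/2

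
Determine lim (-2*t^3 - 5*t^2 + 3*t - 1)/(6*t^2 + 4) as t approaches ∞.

The numerator has higher degree (3 > 2); the quotient behaves like (-2/(6))·t^1 for large |t|.
As t → +∞ this diverges to -∞.

-∞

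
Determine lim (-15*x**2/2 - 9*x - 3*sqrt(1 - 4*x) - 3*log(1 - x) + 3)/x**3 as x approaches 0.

13

Substitution gives 0/0; apply L'Hôpital's rule 3 times.
After differentiating numerator and denominator 3 times the quotient is (-6/(x - 1)^3 + 72/(1 - 4*x)^(5/2))/(6); at x = 0 this is 13.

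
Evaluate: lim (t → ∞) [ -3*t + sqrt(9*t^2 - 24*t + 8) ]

This has the form ∞ − ∞. Multiply and divide by the conjugate √(9*t^2 - 24*t + 8) + 3t.
That gives (-24t + 8) / (√(9*t^2 - 24*t + 8) + 3t).
Divide numerator and denominator by t: the limit is -24/(2·3) = -4.

-4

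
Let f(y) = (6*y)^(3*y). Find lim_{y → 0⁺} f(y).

Base → 0⁺ and exponent → 0⁺: a 0^0 form.
Take logs: 3y·ln(6y). This is 0·(−∞); rewriting as ln(6y)/(1/(3y)) and applying L'Hôpital gives 0.
Hence the limit is e^0 = 1.

1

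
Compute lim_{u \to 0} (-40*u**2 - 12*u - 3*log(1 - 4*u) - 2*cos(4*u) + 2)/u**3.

Substitution gives 0/0 (the numerator vanishes to order 3).
Expand each term to order u^3: the coefficient of u^3 in -3·ln(1 - 4u) is 64 and in -2·cos(4u) is 0.
Lower-order terms cancel with the polynomial part, so the numerator is (64)·u^3 + o(u^3), and the limit is (64)/(1) = 64.

64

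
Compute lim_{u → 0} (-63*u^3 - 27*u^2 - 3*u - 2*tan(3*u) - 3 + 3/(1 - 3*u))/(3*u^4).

81

Substitution gives 0/0 (the numerator vanishes to order 4).
Expand each term to order u^4: the coefficient of u^4 in 3·1/(1 - 3u) is 243 and in -2·tan(3u) is 0.
Lower-order terms cancel with the polynomial part, so the numerator is (243)·u^4 + o(u^4), and the limit is (243)/(3) = 81.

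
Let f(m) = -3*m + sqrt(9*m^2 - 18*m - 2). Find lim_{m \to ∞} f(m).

An ∞ − ∞ form. Rationalising with the conjugate, the difference becomes (-18m - 2) / (√(9*m^2 - 18*m - 2) + 3m).
For large m the denominator behaves like 2·3m, so the quotient tends to -18/6 = -3.

-3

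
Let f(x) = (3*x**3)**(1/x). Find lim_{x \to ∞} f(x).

1

Base → ∞ and exponent → 0: an ∞^0 form.
Take logs: (1/x)·ln(3·x^3) = (ln 3 + 3·ln x)/x → 0.
So the limit is e^0 = 1.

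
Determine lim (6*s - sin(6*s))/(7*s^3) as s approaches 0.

Direct substitution gives 0/0.
Apply L'Hôpital: lim (6 - 6*cos(6*s))/(21*s^2), still 0/0.
Apply L'Hôpital: lim (36*sin(6*s))/(42*s), still 0/0.
After 3 applications of L'Hôpital's rule the quotient is (216*cos(6*s))/(42); substituting s = 0 gives 36/7.

36/7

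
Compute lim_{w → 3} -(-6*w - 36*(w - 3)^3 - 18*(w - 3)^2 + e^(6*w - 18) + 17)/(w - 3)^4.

Direct substitution gives 0/0.
Apply L'Hôpital: lim (-36*w - 108*(w - 3)^2 + 6*e^(6*w - 18) + 102)/(-4*(w - 3)^3), still 0/0.
Apply L'Hôpital: lim (-216*w + 36*e^(6*w - 18) + 612)/(-12*(w - 3)^2), still 0/0.
Apply L'Hôpital: lim (216*e^(6*w - 18) - 216)/(72 - 24*w), still 0/0.
After 4 applications of L'Hôpital's rule the quotient is (1296*e^(6*w - 18))/(-24); substituting w = 3 gives -54.

-54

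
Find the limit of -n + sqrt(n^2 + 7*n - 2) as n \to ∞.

7/2

An ∞ − ∞ form. Rationalising with the conjugate, the difference becomes (7n - 2) / (√(n^2 + 7*n - 2) + n).
For large n the denominator behaves like 2·n, so the quotient tends to 7/2 = 7/2.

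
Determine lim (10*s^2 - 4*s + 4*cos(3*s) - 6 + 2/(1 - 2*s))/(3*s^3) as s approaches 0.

Substitution gives 0/0; apply L'Hôpital's rule 3 times.
After differentiating numerator and denominator 3 times the quotient is (108*sin(3*s) + 96/(2*s - 1)^4)/(18); at s = 0 this is 16/3.

16/3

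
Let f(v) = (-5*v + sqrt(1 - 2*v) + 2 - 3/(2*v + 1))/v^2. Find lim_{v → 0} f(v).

Substitution gives 0/0; apply L'Hôpital's rule 2 times.
After differentiating numerator and denominator 2 times the quotient is (-24/(2*v + 1)^3 - 1/(1 - 2*v)^(3/2))/(2); at v = 0 this is -25/2.

-25/2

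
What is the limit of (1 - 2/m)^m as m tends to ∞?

e^(-2)

Let L be the limit and take ln: ln L = lim (m)·ln(1 - 2/m) = lim (m)·(-2/m + O(1/m²)) = -2.
Hence L = e^(-2).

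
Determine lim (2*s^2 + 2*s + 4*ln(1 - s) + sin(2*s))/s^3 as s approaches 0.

-8/3

Substitution gives 0/0 (the numerator vanishes to order 3).
Expand each term to order s^3: the coefficient of s^3 in sin(2s) is -4/3 and in 4·ln(1 - s) is -4/3.
Lower-order terms cancel with the polynomial part, so the numerator is (-8/3)·s^3 + o(s^3), and the limit is (-8/3)/(1) = -8/3.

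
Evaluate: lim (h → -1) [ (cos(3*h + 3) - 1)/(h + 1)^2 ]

Direct substitution gives 0/0.
Apply L'Hôpital: lim (-3*sin(3*h + 3))/(2*h + 2), still 0/0.
After 2 applications of L'Hôpital's rule the quotient is (-9*cos(3*h + 3))/(2); substituting h = -1 gives -9/2.

-9/2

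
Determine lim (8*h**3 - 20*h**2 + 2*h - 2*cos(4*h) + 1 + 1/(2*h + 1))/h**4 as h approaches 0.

Substitution gives 0/0; apply L'Hôpital's rule 4 times.
After differentiating numerator and denominator 4 times the quotient is (-512*cos(4*h) + 384/(2*h + 1)^5)/(24); at h = 0 this is -16/3.

-16/3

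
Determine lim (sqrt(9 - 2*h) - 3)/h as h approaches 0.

Substitution gives 0/0. Multiply numerator and denominator by the conjugate √(9 - 2h) + √9.
The numerator becomes (9 - 2h) − 9 = -2h, so the expression simplifies to -2/(√(9 - 2h) + √9).
Letting h → 0 gives -2/(2√9) = -1/3.

-1/3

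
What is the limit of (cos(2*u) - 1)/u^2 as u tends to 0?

-2

Direct substitution gives 0/0.
Apply L'Hôpital: lim (-2*sin(2*u))/(2*u), still 0/0.
After 2 applications of L'Hôpital's rule the quotient is (-4*cos(2*u))/(2); substituting u = 0 gives -2.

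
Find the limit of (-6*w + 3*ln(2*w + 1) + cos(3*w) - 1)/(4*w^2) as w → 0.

-21/8

Substitution gives 0/0; apply L'Hôpital's rule 2 times.
After differentiating numerator and denominator 2 times the quotient is (-9*cos(3*w) - 12/(2*w + 1)^2)/(8); at w = 0 this is -21/8.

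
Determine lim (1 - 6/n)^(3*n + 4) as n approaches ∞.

e^(-18)

The base → 1 and the exponent → ∞: a 1^∞ form.
Take logarithms: (3n + 4)·ln(1 - 6/n). Since ln(1+u) ~ u for small u, this behaves like (3n)·(-6/n) → -18.
So the limit is e^(-18).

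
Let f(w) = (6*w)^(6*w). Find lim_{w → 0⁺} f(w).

1

Base → 0⁺ and exponent → 0⁺: a 0^0 form.
Take logs: 6w·ln(6w). This is 0·(−∞); rewriting as ln(6w)/(1/(6w)) and applying L'Hôpital gives 0.
Hence the limit is e^0 = 1.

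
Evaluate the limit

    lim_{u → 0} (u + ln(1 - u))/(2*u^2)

-1/4

Direct substitution gives 0/0.
Apply L'Hôpital: lim (1 - 1/(1 - u))/(4*u), still 0/0.
After 2 applications of L'Hôpital's rule the quotient is (-1/(1 - u)^2)/(4); substituting u = 0 gives -1/4.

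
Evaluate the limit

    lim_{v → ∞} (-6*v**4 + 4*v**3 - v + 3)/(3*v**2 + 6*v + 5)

-∞

The numerator has higher degree (4 > 2); the quotient behaves like (-6/(3))·v^2 for large |v|.
As v → +∞ this diverges to -∞.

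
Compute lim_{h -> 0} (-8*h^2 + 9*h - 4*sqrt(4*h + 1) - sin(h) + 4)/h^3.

-95/6

Substitution gives 0/0; apply L'Hôpital's rule 3 times.
After differentiating numerator and denominator 3 times the quotient is (cos(h) - 96/(4*h + 1)^(5/2))/(6); at h = 0 this is -95/6.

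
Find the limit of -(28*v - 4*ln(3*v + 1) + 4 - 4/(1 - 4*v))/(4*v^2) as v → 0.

Substitution gives 0/0 (the numerator vanishes to order 2).
Expand each term to order v^2: the coefficient of v^2 in -4·ln(1 + 3v) is 18 and in -4·1/(1 - 4v) is -64.
Lower-order terms cancel with the polynomial part, so the numerator is (-46)·v^2 + o(v^2), and the limit is (-46)/(-4) = 23/2.

23/2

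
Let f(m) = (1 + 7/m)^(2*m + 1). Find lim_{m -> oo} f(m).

e^(14)

The base → 1 and the exponent → ∞: a 1^∞ form.
Take logarithms: (2m + 1)·ln(1 + 7/m). Since ln(1+u) ~ u for small u, this behaves like (2m)·(7/m) → 14.
So the limit is e^(14).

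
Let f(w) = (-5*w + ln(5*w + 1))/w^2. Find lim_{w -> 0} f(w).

-25/2

Direct substitution gives 0/0.
Apply L'Hôpital: lim (-5 + 5/(5*w + 1))/(2*w), still 0/0.
After 2 applications of L'Hôpital's rule the quotient is (-25/(5*w + 1)^2)/(2); substituting w = 0 gives -25/2.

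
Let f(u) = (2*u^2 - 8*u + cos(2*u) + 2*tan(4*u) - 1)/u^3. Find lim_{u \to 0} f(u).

Substitution gives 0/0; apply L'Hôpital's rule 3 times.
After differentiating numerator and denominator 3 times the quotient is (8*sin(2*u) + 768*tan(4*u)^4 + 1024*tan(4*u)^2 + 256)/(6); at u = 0 this is 128/3.

128/3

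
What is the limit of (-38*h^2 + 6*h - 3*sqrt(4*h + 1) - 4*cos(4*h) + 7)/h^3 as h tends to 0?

-12

Substitution gives 0/0 (the numerator vanishes to order 3).
Expand each term to order h^3: the coefficient of h^3 in -4·cos(4h) is 0 and in -3·√(1 + 4h) is -12.
Lower-order terms cancel with the polynomial part, so the numerator is (-12)·h^3 + o(h^3), and the limit is (-12)/(1) = -12.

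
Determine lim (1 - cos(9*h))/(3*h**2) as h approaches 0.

27/2

Substitution gives 0/0.
Use (1 − cos u)/u² → 1/2 with u = 9h: the limit is 9²/(2·3) = 27/2.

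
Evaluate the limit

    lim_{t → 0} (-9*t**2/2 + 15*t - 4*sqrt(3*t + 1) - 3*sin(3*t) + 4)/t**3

Substitution gives 0/0 (the numerator vanishes to order 3).
Expand each term to order t^3: the coefficient of t^3 in -3·sin(3t) is 27/2 and in -4·√(1 + 3t) is -27/4.
Lower-order terms cancel with the polynomial part, so the numerator is (27/4)·t^3 + o(t^3), and the limit is (27/4)/(1) = 27/4.

27/4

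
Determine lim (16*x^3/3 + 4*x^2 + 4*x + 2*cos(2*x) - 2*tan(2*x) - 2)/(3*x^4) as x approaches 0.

4/9

Substitution gives 0/0 (the numerator vanishes to order 4).
Expand each term to order x^4: the coefficient of x^4 in -2·tan(2x) is 0 and in 2·cos(2x) is 4/3.
Lower-order terms cancel with the polynomial part, so the numerator is (4/3)·x^4 + o(x^4), and the limit is (4/3)/(3) = 4/9.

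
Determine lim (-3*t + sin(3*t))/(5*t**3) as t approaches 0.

Direct substitution gives 0/0.
Apply L'Hôpital: lim (3*cos(3*t) - 3)/(15*t^2), still 0/0.
Apply L'Hôpital: lim (-9*sin(3*t))/(30*t), still 0/0.
After 3 applications of L'Hôpital's rule the quotient is (-27*cos(3*t))/(30); substituting t = 0 gives -9/10.

-9/10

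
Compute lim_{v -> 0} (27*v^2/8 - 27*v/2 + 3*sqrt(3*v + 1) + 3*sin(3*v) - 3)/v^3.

Substitution gives 0/0; apply L'Hôpital's rule 3 times.
After differentiating numerator and denominator 3 times the quotient is (-81*cos(3*v) + 243/(8*(3*v + 1)^(5/2)))/(6); at v = 0 this is -135/16.

-135/16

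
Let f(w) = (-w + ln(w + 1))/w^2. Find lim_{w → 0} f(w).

Direct substitution gives 0/0.
Apply L'Hôpital: lim (-1 + 1/(w + 1))/(2*w), still 0/0.
After 2 applications of L'Hôpital's rule the quotient is (-1/(w + 1)^2)/(2); substituting w = 0 gives -1/2.

-1/2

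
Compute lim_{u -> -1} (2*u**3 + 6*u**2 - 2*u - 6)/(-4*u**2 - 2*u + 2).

-4/3

At u = -1 both the top and bottom vanish — a removable singularity. Factoring out (u + 1) from each leaves (2*u^2 + 4*u - 6)/(2 - 4*u), which at u = -1 equals -4/3.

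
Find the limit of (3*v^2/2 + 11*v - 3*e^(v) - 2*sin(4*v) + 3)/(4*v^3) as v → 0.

125/24

Substitution gives 0/0; apply L'Hôpital's rule 3 times.
After differentiating numerator and denominator 3 times the quotient is (-3*e^(v) + 128*cos(4*v))/(24); at v = 0 this is 125/24.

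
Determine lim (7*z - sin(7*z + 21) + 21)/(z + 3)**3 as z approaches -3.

343/6

Direct substitution gives 0/0.
Apply L'Hôpital: lim (7 - 7*cos(7*z + 21))/(3*(z + 3)^2), still 0/0.
Apply L'Hôpital: lim (49*sin(7*z + 21))/(6*z + 18), still 0/0.
After 3 applications of L'Hôpital's rule the quotient is (343*cos(7*z + 21))/(6); substituting z = -3 gives 343/6.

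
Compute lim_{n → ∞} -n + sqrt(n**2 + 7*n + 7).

An ∞ − ∞ form. Rationalising with the conjugate, the difference becomes (7n + 7) / (√(n^2 + 7*n + 7) + n).
For large n the denominator behaves like 2·n, so the quotient tends to 7/2 = 7/2.

7/2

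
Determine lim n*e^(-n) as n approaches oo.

0

Write as n^1/e^{1n}, an ∞/∞ form.
Exponential growth dominates any polynomial, so repeated L'Hôpital (or the standard result) gives 0.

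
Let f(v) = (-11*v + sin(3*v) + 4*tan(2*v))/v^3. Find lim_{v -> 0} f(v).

Substitution gives 0/0; apply L'Hôpital's rule 3 times.
After differentiating numerator and denominator 3 times the quotient is (-27*cos(3*v) + 192*tan(2*v)^4 + 256*tan(2*v)^2 + 64)/(6); at v = 0 this is 37/6.

37/6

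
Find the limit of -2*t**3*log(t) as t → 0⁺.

0

This is a 0·(−∞) form. Rewrite as -2·ln(t) / t^(−3) and apply L'Hôpital:
the derivative quotient is -2·(1/t) / (−3·t^(−4)) = (2/3)·t^3 → 0.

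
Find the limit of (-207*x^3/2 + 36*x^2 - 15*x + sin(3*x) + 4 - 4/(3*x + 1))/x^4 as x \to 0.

-324

Substitution gives 0/0 (the numerator vanishes to order 4).
Expand each term to order x^4: the coefficient of x^4 in -4·1/(1 + 3x) is -324 and in sin(3x) is 0.
Lower-order terms cancel with the polynomial part, so the numerator is (-324)·x^4 + o(x^4), and the limit is (-324)/(1) = -324.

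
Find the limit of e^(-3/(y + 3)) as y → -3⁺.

As y → -3⁺, -3/(y + 3) → −∞, so e^(-3/(y + 3)) → 0.

0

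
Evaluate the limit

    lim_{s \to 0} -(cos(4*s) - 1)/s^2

8

Direct substitution gives 0/0.
Apply L'Hôpital: lim (-4*sin(4*s))/(-2*s), still 0/0.
After 2 applications of L'Hôpital's rule the quotient is (-16*cos(4*s))/(-2); substituting s = 0 gives 8.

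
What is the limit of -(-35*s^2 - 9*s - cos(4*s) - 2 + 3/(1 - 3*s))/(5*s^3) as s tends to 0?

Substitution gives 0/0; apply L'Hôpital's rule 3 times.
After differentiating numerator and denominator 3 times the quotient is (-64*sin(4*s) + 486/(3*s - 1)^4)/(-30); at s = 0 this is -81/5.

-81/5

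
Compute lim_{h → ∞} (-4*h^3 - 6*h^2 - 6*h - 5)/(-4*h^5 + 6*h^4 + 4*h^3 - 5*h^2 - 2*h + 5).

0

The denominator has degree 5 and the numerator degree 3. Dividing numerator and denominator by h^5 sends every term to 0 except the leading denominator term, so the limit is 0.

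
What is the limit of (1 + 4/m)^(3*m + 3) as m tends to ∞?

Let L be the limit and take ln: ln L = lim (3m + 3)·ln(1 + 4/m) = lim (3m + 3)·(4/m + O(1/m²)) = 12.
Hence L = e^(12).

e^(12)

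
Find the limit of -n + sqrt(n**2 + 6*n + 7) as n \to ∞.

3

This has the form ∞ − ∞. Multiply and divide by the conjugate √(n^2 + 6*n + 7) + n.
That gives (6n + 7) / (√(n^2 + 6*n + 7) + n).
Divide numerator and denominator by n: the limit is 6/(2·1) = 3.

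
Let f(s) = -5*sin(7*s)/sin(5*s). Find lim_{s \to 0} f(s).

Substitution gives 0/0.
Divide numerator and denominator by s: sin(7s)/s → 7 and sin(5s)/s → 5, so the limit is -5·7/5 = -7.

-7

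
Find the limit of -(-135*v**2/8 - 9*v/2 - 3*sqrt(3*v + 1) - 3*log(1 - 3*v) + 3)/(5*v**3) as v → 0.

Substitution gives 0/0; apply L'Hôpital's rule 3 times.
After differentiating numerator and denominator 3 times the quotient is (-243/(8*(3*v + 1)^(5/2)) - 162/(3*v - 1)^3)/(-30); at v = 0 this is -351/80.

-351/80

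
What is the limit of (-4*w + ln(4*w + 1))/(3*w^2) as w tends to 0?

Direct substitution gives 0/0.
Apply L'Hôpital: lim (-4 + 4/(4*w + 1))/(6*w), still 0/0.
After 2 applications of L'Hôpital's rule the quotient is (-16/(4*w + 1)^2)/(6); substituting w = 0 gives -8/3.

-8/3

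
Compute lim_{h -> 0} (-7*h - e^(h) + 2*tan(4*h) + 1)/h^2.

Substitution gives 0/0; apply L'Hôpital's rule 2 times.
After differentiating numerator and denominator 2 times the quotient is (-e^(h) + 64*tan(4*h)/cos(4*h)^2)/(2); at h = 0 this is -1/2.

-1/2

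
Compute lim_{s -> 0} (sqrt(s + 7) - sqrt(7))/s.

Substitution gives 0/0. Multiply numerator and denominator by the conjugate √(7 + s) + √7.
The numerator becomes (7 + s) − 7 = s, so the expression simplifies to 1/(√(7 + s) + √7).
Letting s → 0 gives 1/(2√7) = √(7)/14.

√(7)/14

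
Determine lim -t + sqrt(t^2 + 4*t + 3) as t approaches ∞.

2

This has the form ∞ − ∞. Multiply and divide by the conjugate √(t^2 + 4*t + 3) + t.
That gives (4t + 3) / (√(t^2 + 4*t + 3) + t).
Divide numerator and denominator by t: the limit is 4/(2·1) = 2.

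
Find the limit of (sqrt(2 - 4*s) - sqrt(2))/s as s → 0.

Substitution gives 0/0. Multiply numerator and denominator by the conjugate √(2 - 4s) + √2.
The numerator becomes (2 - 4s) − 2 = -4s, so the expression simplifies to -4/(√(2 - 4s) + √2).
Letting s → 0 gives -4/(2√2) = -√(2).

-√(2)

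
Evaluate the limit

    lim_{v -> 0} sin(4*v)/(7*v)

Substitution gives 0/0.
Write it as (4/7)·sin(4v)/(4v); since sin(u)/u → 1, the limit is 4/7.

4/7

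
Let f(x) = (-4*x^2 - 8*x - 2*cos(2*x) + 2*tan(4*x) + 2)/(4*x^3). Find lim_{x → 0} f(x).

32/3

Substitution gives 0/0; apply L'Hôpital's rule 3 times.
After differentiating numerator and denominator 3 times the quotient is (-16*sin(2*x) + 768*tan(4*x)^4 + 1024*tan(4*x)^2 + 256)/(24); at x = 0 this is 32/3.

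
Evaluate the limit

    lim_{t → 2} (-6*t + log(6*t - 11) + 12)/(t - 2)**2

Direct substitution gives 0/0.
Apply L'Hôpital: lim (-6 + 6/(6*t - 11))/(2*t - 4), still 0/0.
After 2 applications of L'Hôpital's rule the quotient is (-36/(6*t - 11)^2)/(2); substituting t = 2 gives -18.

-18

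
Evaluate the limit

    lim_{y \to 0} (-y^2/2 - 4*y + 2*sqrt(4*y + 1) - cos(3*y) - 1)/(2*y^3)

Substitution gives 0/0; apply L'Hôpital's rule 3 times.
After differentiating numerator and denominator 3 times the quotient is (-27*sin(3*y) + 48/(4*y + 1)^(5/2))/(12); at y = 0 this is 4.

4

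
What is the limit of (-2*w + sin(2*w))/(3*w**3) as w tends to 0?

Direct substitution gives 0/0.
Apply L'Hôpital: lim (2*cos(2*w) - 2)/(9*w^2), still 0/0.
Apply L'Hôpital: lim (-4*sin(2*w))/(18*w), still 0/0.
After 3 applications of L'Hôpital's rule the quotient is (-8*cos(2*w))/(18); substituting w = 0 gives -4/9.

-4/9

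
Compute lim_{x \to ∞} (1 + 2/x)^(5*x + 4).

e^(10)

The base → 1 and the exponent → ∞: a 1^∞ form.
Take logarithms: (5x + 4)·ln(1 + 2/x). Since ln(1+u) ~ u for small u, this behaves like (5x)·(2/x) → 10.
So the limit is e^(10).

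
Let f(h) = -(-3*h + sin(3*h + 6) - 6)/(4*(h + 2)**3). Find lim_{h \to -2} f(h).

Direct substitution gives 0/0.
Apply L'Hôpital: lim (3*cos(3*h + 6) - 3)/(-12*(h + 2)^2), still 0/0.
Apply L'Hôpital: lim (-9*sin(3*h + 6))/(-24*h - 48), still 0/0.
After 3 applications of L'Hôpital's rule the quotient is (-27*cos(3*h + 6))/(-24); substituting h = -2 gives 9/8.

9/8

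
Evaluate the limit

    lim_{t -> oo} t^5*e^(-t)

0

Write as t^5/e^{1t}, an ∞/∞ form.
Exponential growth dominates any polynomial, so repeated L'Hôpital (or the standard result) gives 0.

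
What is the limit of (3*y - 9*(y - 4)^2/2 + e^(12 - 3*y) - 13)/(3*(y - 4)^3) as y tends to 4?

-3/2

Direct substitution gives 0/0.
Apply L'Hôpital: lim (-9*y - 3*e^(12 - 3*y) + 39)/(9*(y - 4)^2), still 0/0.
Apply L'Hôpital: lim (9*e^(12 - 3*y) - 9)/(18*y - 72), still 0/0.
After 3 applications of L'Hôpital's rule the quotient is (-27*e^(12 - 3*y))/(18); substituting y = 4 gives -3/2.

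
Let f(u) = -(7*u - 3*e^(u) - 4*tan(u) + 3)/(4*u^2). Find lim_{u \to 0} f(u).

3/8

Substitution gives 0/0; apply L'Hôpital's rule 2 times.
After differentiating numerator and denominator 2 times the quotient is (-3*e^(u) - 8*sin(u)/cos(u)^3)/(-8); at u = 0 this is 3/8.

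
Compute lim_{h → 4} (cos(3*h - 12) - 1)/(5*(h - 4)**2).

Direct substitution gives 0/0.
Apply L'Hôpital: lim (-3*sin(3*h - 12))/(10*h - 40), still 0/0.
After 2 applications of L'Hôpital's rule the quotient is (-9*cos(3*h - 12))/(10); substituting h = 4 gives -9/10.

-9/10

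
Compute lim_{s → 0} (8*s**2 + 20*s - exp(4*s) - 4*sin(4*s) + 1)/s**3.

32

Substitution gives 0/0; apply L'Hôpital's rule 3 times.
After differentiating numerator and denominator 3 times the quotient is (-64*e^(4*s) + 256*cos(4*s))/(6); at s = 0 this is 32.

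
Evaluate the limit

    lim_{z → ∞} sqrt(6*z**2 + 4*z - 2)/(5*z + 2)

For large |z|, √(6*z^2 + 4*z - 2) ≈ √6·|z| and the denominator ≈ 5z.
Since z → +∞, |z| = z, giving √6/(5) = √(6)/5.

√(6)/5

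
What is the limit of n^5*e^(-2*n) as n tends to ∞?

Write as n^5/e^{2n}, an ∞/∞ form.
Exponential growth dominates any polynomial, so repeated L'Hôpital (or the standard result) gives 0.

0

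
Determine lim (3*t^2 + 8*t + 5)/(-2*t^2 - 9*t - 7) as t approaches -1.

Direct substitution gives 0/0, so factor. Both numerator and denominator have (t + 1) as a factor.
After cancelling, the expression reduces to (3*t + 5)/(-2*t - 7).
Substituting t = -1 gives -2/5.

-2/5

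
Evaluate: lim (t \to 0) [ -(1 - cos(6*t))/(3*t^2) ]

Substitution gives 0/0.
Use (1 − cos u)/u² → 1/2 with u = 6t: the limit is 6²/(2·(-3)) = -6.

-6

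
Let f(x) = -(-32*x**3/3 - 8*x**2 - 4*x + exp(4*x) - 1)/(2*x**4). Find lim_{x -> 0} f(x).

Direct substitution gives 0/0.
Apply L'Hôpital: lim (-32*x^2 - 16*x + 4*e^(4*x) - 4)/(-8*x^3), still 0/0.
Apply L'Hôpital: lim (-64*x + 16*e^(4*x) - 16)/(-24*x^2), still 0/0.
Apply L'Hôpital: lim (64*e^(4*x) - 64)/(-48*x), still 0/0.
After 4 applications of L'Hôpital's rule the quotient is (256*e^(4*x))/(-48); substituting x = 0 gives -16/3.

-16/3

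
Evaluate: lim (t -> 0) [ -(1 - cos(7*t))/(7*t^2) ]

Substitution gives 0/0.
Use (1 − cos u)/u² → 1/2 with u = 7t: the limit is 7²/(2·(-7)) = -7/2.

-7/2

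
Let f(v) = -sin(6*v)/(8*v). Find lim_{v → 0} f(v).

-3/4

Substitution gives 0/0.
Write it as (6/(-8))·sin(6v)/(6v); since sin(u)/u → 1, the limit is -3/4.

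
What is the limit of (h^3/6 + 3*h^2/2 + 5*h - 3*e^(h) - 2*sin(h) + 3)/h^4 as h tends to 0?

Substitution gives 0/0; apply L'Hôpital's rule 4 times.
After differentiating numerator and denominator 4 times the quotient is (-3*e^(h) - 2*sin(h))/(24); at h = 0 this is -1/8.

-1/8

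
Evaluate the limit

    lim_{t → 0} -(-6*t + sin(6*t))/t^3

Direct substitution gives 0/0.
Apply L'Hôpital: lim (6*cos(6*t) - 6)/(-3*t^2), still 0/0.
Apply L'Hôpital: lim (-36*sin(6*t))/(-6*t), still 0/0.
After 3 applications of L'Hôpital's rule the quotient is (-216*cos(6*t))/(-6); substituting t = 0 gives 36.

36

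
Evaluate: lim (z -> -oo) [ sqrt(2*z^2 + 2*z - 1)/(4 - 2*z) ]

√(2)/2

For large |z|, √(2*z^2 + 2*z - 1) ≈ √2·|z| and the denominator ≈ -2z.
Since z → −∞, |z| = −z, giving −√2/(-2) = √(2)/2.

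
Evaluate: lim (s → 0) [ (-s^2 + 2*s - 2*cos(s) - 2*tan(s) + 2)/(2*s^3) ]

Substitution gives 0/0 (the numerator vanishes to order 3).
Expand each term to order s^3: the coefficient of s^3 in -2·tan(s) is -2/3 and in -2·cos(s) is 0.
Lower-order terms cancel with the polynomial part, so the numerator is (-2/3)·s^3 + o(s^3), and the limit is (-2/3)/(2) = -1/3.

-1/3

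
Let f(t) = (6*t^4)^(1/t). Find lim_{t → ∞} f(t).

Base → ∞ and exponent → 0: an ∞^0 form.
Take logs: (1/t)·ln(6·t^4) = (ln 6 + 4·ln t)/t → 0.
So the limit is e^0 = 1.

1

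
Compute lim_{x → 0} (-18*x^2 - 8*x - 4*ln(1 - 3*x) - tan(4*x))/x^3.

Substitution gives 0/0; apply L'Hôpital's rule 3 times.
After differentiating numerator and denominator 3 times the quotient is (-256*tan(4*x)^2/cos(4*x)^2 - 128/cos(4*x)^4 - 216/(3*x - 1)^3)/(6); at x = 0 this is 44/3.

44/3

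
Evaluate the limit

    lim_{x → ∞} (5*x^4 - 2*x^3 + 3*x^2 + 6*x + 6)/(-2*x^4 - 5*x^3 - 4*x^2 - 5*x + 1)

Numerator and denominator both have degree 4.
Dividing every term by x^4, all lower-order terms vanish and the limit is the ratio of leading coefficients, 5/(-2) = -5/2.

-5/2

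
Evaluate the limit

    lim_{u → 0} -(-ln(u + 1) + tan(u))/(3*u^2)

-1/6

Substitution gives 0/0; apply L'Hôpital's rule 2 times.
After differentiating numerator and denominator 2 times the quotient is (2*tan(u)/cos(u)^2 + (u + 1)^(-2))/(-6); at u = 0 this is -1/6.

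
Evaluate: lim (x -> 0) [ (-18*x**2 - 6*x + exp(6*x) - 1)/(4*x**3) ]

9

Direct substitution gives 0/0.
Apply L'Hôpital: lim (-36*x + 6*e^(6*x) - 6)/(12*x^2), still 0/0.
Apply L'Hôpital: lim (36*e^(6*x) - 36)/(24*x), still 0/0.
After 3 applications of L'Hôpital's rule the quotient is (216*e^(6*x))/(24); substituting x = 0 gives 9.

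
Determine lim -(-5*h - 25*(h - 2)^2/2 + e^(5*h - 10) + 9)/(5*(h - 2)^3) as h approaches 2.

Direct substitution gives 0/0.
Apply L'Hôpital: lim (-25*h + 5*e^(5*h - 10) + 45)/(-15*(h - 2)^2), still 0/0.
Apply L'Hôpital: lim (25*e^(5*h - 10) - 25)/(60 - 30*h), still 0/0.
After 3 applications of L'Hôpital's rule the quotient is (125*e^(5*h - 10))/(-30); substituting h = 2 gives -25/6.

-25/6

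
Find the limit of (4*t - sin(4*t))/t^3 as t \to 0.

Direct substitution gives 0/0.
Apply L'Hôpital: lim (4 - 4*cos(4*t))/(3*t^2), still 0/0.
Apply L'Hôpital: lim (16*sin(4*t))/(6*t), still 0/0.
After 3 applications of L'Hôpital's rule the quotient is (64*cos(4*t))/(6); substituting t = 0 gives 32/3.

32/3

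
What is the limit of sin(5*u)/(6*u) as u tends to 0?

5/6

Substitution gives 0/0.
Write it as (5/6)·sin(5u)/(5u); since sin(θ)/θ → 1, the limit is 5/6.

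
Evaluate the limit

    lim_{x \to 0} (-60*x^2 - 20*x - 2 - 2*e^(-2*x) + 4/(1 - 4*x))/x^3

Substitution gives 0/0 (the numerator vanishes to order 3).
Expand each term to order x^3: the coefficient of x^3 in -2·e^(-2x) is 8/3 and in 4·1/(1 - 4x) is 256.
Lower-order terms cancel with the polynomial part, so the numerator is (776/3)·x^3 + o(x^3), and the limit is (776/3)/(1) = 776/3.

776/3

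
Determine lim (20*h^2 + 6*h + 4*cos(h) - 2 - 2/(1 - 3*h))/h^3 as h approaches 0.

Substitution gives 0/0; apply L'Hôpital's rule 3 times.
After differentiating numerator and denominator 3 times the quotient is (4*sin(h) - 324/(3*h - 1)^4)/(6); at h = 0 this is -54.

-54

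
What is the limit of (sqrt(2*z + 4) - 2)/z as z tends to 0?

1/2

Substitution gives 0/0. Multiply numerator and denominator by the conjugate √(4 + 2z) + √4.
The numerator becomes (4 + 2z) − 4 = 2z, so the expression simplifies to 2/(√(4 + 2z) + √4).
Letting z → 0 gives 2/(2√4) = 1/2.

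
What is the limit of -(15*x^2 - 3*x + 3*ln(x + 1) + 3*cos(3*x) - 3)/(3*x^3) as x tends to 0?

Substitution gives 0/0; apply L'Hôpital's rule 3 times.
After differentiating numerator and denominator 3 times the quotient is (81*sin(3*x) + 6/(x + 1)^3)/(-18); at x = 0 this is -1/3.

-1/3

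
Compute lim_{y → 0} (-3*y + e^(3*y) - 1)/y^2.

9/2

Direct substitution gives 0/0.
Apply L'Hôpital: lim (3*e^(3*y) - 3)/(2*y), still 0/0.
After 2 applications of L'Hôpital's rule the quotient is (9*e^(3*y))/(2); substituting y = 0 gives 9/2.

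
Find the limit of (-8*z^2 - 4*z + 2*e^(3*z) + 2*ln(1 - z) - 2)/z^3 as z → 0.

25/3

Substitution gives 0/0 (the numerator vanishes to order 3).
Expand each term to order z^3: the coefficient of z^3 in 2·e^(3z) is 9 and in 2·ln(1 - z) is -2/3.
Lower-order terms cancel with the polynomial part, so the numerator is (25/3)·z^3 + o(z^3), and the limit is (25/3)/(1) = 25/3.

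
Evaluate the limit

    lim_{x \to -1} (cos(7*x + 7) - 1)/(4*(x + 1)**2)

Direct substitution gives 0/0.
Apply L'Hôpital: lim (-7*sin(7*x + 7))/(8*x + 8), still 0/0.
After 2 applications of L'Hôpital's rule the quotient is (-49*cos(7*x + 7))/(8); substituting x = -1 gives -49/8.

-49/8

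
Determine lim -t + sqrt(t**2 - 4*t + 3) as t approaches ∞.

-2

An ∞ − ∞ form. Rationalising with the conjugate, the difference becomes (-4t + 3) / (√(t^2 - 4*t + 3) + t).
For large t the denominator behaves like 2·t, so the quotient tends to -4/2 = -2.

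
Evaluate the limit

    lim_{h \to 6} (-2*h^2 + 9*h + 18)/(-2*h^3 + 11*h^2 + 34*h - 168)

3/10

At h = 6 both the top and bottom vanish — a removable singularity. Factoring out (h - 6) from each leaves (-2*h - 3)/(-2*h^2 - h + 28), which at h = 6 equals 3/10.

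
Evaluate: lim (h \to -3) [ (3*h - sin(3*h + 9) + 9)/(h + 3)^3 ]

Direct substitution gives 0/0.
Apply L'Hôpital: lim (3 - 3*cos(3*h + 9))/(3*(h + 3)^2), still 0/0.
Apply L'Hôpital: lim (9*sin(3*h + 9))/(6*h + 18), still 0/0.
After 3 applications of L'Hôpital's rule the quotient is (27*cos(3*h + 9))/(6); substituting h = -3 gives 9/2.

9/2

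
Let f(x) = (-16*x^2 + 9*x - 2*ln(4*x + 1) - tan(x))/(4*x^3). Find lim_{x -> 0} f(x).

-43/4

Substitution gives 0/0 (the numerator vanishes to order 3).
Expand each term to order x^3: the coefficient of x^3 in −tan(x) is -1/3 and in -2·ln(1 + 4x) is -128/3.
Lower-order terms cancel with the polynomial part, so the numerator is (-43)·x^3 + o(x^3), and the limit is (-43)/(4) = -43/4.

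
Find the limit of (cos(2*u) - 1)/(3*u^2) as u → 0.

-2/3

Direct substitution gives 0/0.
Apply L'Hôpital: lim (-2*sin(2*u))/(6*u), still 0/0.
After 2 applications of L'Hôpital's rule the quotient is (-4*cos(2*u))/(6); substituting u = 0 gives -2/3.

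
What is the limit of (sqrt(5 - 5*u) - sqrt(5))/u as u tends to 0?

-√(5)/2

A 0/0 form; rationalise with √(5 - 5u) + √5. This collapses the numerator to -5u, leaving -5/(√(5 - 5u) + √5) → -5/(2√5) = -√(5)/2.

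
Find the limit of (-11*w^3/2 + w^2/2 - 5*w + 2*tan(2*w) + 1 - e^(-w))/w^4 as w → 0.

-1/24

Substitution gives 0/0 (the numerator vanishes to order 4).
Expand each term to order w^4: the coefficient of w^4 in 2·tan(2w) is 0 and in −e^(-w) is -1/24.
Lower-order terms cancel with the polynomial part, so the numerator is (-1/24)·w^4 + o(w^4), and the limit is (-1/24)/(1) = -1/24.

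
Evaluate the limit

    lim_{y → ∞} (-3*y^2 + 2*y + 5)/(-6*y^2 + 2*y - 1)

1/2

Numerator and denominator both have degree 2.
Dividing every term by y^2, all lower-order terms vanish and the limit is the ratio of leading coefficients, -3/(-6) = 1/2.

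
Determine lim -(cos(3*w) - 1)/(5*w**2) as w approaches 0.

Direct substitution gives 0/0.
Apply L'Hôpital: lim (-3*sin(3*w))/(-10*w), still 0/0.
After 2 applications of L'Hôpital's rule the quotient is (-9*cos(3*w))/(-10); substituting w = 0 gives 9/10.

9/10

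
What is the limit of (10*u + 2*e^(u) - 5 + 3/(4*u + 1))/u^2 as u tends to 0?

Substitution gives 0/0; apply L'Hôpital's rule 2 times.
After differentiating numerator and denominator 2 times the quotient is (2*e^(u) + 96/(4*u + 1)^3)/(2); at u = 0 this is 49.

49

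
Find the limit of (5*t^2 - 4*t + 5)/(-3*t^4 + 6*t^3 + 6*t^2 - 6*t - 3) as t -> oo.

The denominator has degree 4 and the numerator degree 2. Dividing numerator and denominator by t^4 sends every term to 0 except the leading denominator term, so the limit is 0.

0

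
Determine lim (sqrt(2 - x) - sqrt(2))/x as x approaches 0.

A 0/0 form; rationalise with √(2 - x) + √2. This collapses the numerator to -x, leaving -1/(√(2 - x) + √2) → -1/(2√2) = -√(2)/4.

-√(2)/4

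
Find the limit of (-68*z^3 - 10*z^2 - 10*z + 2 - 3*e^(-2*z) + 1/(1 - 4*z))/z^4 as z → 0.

Substitution gives 0/0 (the numerator vanishes to order 4).
Expand each term to order z^4: the coefficient of z^4 in -3·e^(-2z) is -2 and in 1/(1 - 4z) is 256.
Lower-order terms cancel with the polynomial part, so the numerator is (254)·z^4 + o(z^4), and the limit is (254)/(1) = 254.

254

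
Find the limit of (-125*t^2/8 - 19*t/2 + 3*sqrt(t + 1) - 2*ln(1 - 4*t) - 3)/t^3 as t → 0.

2057/48

Substitution gives 0/0; apply L'Hôpital's rule 3 times.
After differentiating numerator and denominator 3 times the quotient is (-256/(4*t - 1)^3 + 9/(8*(t + 1)^(5/2)))/(6); at t = 0 this is 2057/48.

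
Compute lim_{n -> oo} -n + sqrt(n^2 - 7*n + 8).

-7/2

An ∞ − ∞ form. Rationalising with the conjugate, the difference becomes (-7n + 8) / (√(n^2 - 7*n + 8) + n).
For large n the denominator behaves like 2·n, so the quotient tends to -7/2 = -7/2.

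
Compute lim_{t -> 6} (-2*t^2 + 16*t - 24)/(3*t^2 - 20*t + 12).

At t = 6 both the top and bottom vanish — a removable singularity. Factoring out (t - 6) from each leaves (4 - 2*t)/(3*t - 2), which at t = 6 equals -1/2.

-1/2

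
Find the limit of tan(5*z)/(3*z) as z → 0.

Substitution gives 0/0.
Since tan(u)/u → 1 as u → 0, tan(5z)/(5z) → 1 and the limit is 5/3.

5/3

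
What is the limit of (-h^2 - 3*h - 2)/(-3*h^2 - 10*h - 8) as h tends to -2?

At h = -2 both the top and bottom vanish — a removable singularity. Factoring out (h + 2) from each leaves (-h - 1)/(-3*h - 4), which at h = -2 equals 1/2.

1/2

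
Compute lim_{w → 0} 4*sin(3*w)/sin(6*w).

2

Substitution gives 0/0.
Divide numerator and denominator by w: sin(3w)/w → 3 and sin(6w)/w → 6, so the limit is 4·3/6 = 2.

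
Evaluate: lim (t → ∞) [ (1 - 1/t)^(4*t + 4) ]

e^(-4)

Let L be the limit and take ln: ln L = lim (4t + 4)·ln(1 - 1/t) = lim (4t + 4)·(-1/t + O(1/t²)) = -4.
Hence L = e^(-4).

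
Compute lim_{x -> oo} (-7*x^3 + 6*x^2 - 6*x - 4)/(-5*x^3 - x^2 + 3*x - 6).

7/5

Numerator and denominator both have degree 3.
Dividing every term by x^3, all lower-order terms vanish and the limit is the ratio of leading coefficients, -7/(-5) = 7/5.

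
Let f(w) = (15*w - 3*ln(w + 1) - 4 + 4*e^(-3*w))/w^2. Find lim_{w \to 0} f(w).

Substitution gives 0/0 (the numerator vanishes to order 2).
Expand each term to order w^2: the coefficient of w^2 in 4·e^(-3w) is 18 and in -3·ln(1 + w) is 3/2.
Lower-order terms cancel with the polynomial part, so the numerator is (39/2)·w^2 + o(w^2), and the limit is (39/2)/(1) = 39/2.

39/2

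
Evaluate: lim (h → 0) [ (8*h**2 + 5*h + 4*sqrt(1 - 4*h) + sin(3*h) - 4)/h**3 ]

-41/2

Substitution gives 0/0 (the numerator vanishes to order 3).
Expand each term to order h^3: the coefficient of h^3 in sin(3h) is -9/2 and in 4·√(1 - 4h) is -16.
Lower-order terms cancel with the polynomial part, so the numerator is (-41/2)·h^3 + o(h^3), and the limit is (-41/2)/(1) = -41/2.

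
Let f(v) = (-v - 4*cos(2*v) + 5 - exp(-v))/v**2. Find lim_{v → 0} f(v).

15/2

Substitution gives 0/0 (the numerator vanishes to order 2).
Expand each term to order v^2: the coefficient of v^2 in -4·cos(2v) is 8 and in −e^(-v) is -1/2.
Lower-order terms cancel with the polynomial part, so the numerator is (15/2)·v^2 + o(v^2), and the limit is (15/2)/(1) = 15/2.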